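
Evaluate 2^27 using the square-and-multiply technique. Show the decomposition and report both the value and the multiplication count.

Computing 2^27 by squaring (build up from 2^1; each line after the first costs one multiplication):

2^1 = 2
2^2 = (2^1)^2 = 2^2 = 4
2^3 = 2 * 2^2 = 2 * 4 = 8
2^6 = (2^3)^2 = 8^2 = 64
2^12 = (2^6)^2 = 64^2 = 4096
2^13 = 2 * 2^12 = 2 * 4096 = 8192
2^26 = (2^13)^2 = 8192^2 = 67108864
2^27 = 2 * 2^26 = 2 * 67108864 = 134217728

Result: 134217728
Multiplications needed: 7 (7 lines after 2^1)

2^27 = 134217728. Using exponentiation by squaring, this requires 7 multiplications. The key idea: if the exponent is even, square the half-power; if odd, multiply by the base once.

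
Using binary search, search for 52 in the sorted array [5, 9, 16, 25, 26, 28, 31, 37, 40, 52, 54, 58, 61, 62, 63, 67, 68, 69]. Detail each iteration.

Binary search for 52 in [5, 9, 16, 25, 26, 28, 31, 37, 40, 52, 54, 58, 61, 62, 63, 67, 68, 69]:

lo=0, hi=17, mid=8, arr[mid]=40 -> 40 < 52, search right half
lo=9, hi=17, mid=13, arr[mid]=62 -> 62 > 52, search left half
lo=9, hi=12, mid=10, arr[mid]=54 -> 54 > 52, search left half
lo=9, hi=9, mid=9, arr[mid]=52 -> Found target at index 9!

Binary search finds 52 at index 9 after 4 comparisons. The search repeatedly halves the search space by comparing with the middle element.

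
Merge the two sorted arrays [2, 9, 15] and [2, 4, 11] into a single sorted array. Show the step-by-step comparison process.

Merging process:

Compare 2 vs 2: take 2 from left. Merged: [2]
Compare 9 vs 2: take 2 from right. Merged: [2, 2]
Compare 9 vs 4: take 4 from right. Merged: [2, 2, 4]
Compare 9 vs 11: take 9 from left. Merged: [2, 2, 4, 9]
Compare 15 vs 11: take 11 from right. Merged: [2, 2, 4, 9, 11]
Append remaining from left: [15]. Merged: [2, 2, 4, 9, 11, 15]

Final merged array: [2, 2, 4, 9, 11, 15]
Total comparisons: 5

The merged array is [2, 2, 4, 9, 11, 15], requiring 5 comparisons. The merge step runs in O(n) time where n is the total number of elements.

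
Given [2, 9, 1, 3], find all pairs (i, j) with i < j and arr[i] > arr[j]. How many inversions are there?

Finding inversions in [2, 9, 1, 3]:

(0, 2): arr[0]=2 > arr[2]=1
(1, 2): arr[1]=9 > arr[2]=1
(1, 3): arr[1]=9 > arr[3]=3

Total inversions: 3

The array has 3 inversion(s): (0,2), (1,2), (1,3). Each pair (i,j) satisfies i < j and arr[i] > arr[j].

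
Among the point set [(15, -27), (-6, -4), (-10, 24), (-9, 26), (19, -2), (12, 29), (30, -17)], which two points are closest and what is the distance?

Computing all pairwise distances among 7 points:

d((15, -27), (-6, -4)) = 31.1448
d((15, -27), (-10, 24)) = 56.7979
d((15, -27), (-9, 26)) = 58.1808
d((15, -27), (19, -2)) = 25.318
d((15, -27), (12, 29)) = 56.0803
d((15, -27), (30, -17)) = 18.0278
d((-6, -4), (-10, 24)) = 28.2843
d((-6, -4), (-9, 26)) = 30.1496
d((-6, -4), (19, -2)) = 25.0799
d((-6, -4), (12, 29)) = 37.5899
d((-6, -4), (30, -17)) = 38.2753
d((-10, 24), (-9, 26)) = 2.2361 <-- minimum
d((-10, 24), (19, -2)) = 38.9487
d((-10, 24), (12, 29)) = 22.561
d((-10, 24), (30, -17)) = 57.28
d((-9, 26), (19, -2)) = 39.598
d((-9, 26), (12, 29)) = 21.2132
d((-9, 26), (30, -17)) = 58.0517
d((19, -2), (12, 29)) = 31.7805
d((19, -2), (30, -17)) = 18.6011
d((12, 29), (30, -17)) = 49.3964

Closest pair: (-10, 24) and (-9, 26) with distance 2.2361

The closest pair is (-10, 24) and (-9, 26) with Euclidean distance 2.2361. For 7 points, brute-force pairwise comparison is shown above. For large n, the divide-and-conquer algorithm (sort by x, recurse on halves, check the dividing strip) achieves O(n log n).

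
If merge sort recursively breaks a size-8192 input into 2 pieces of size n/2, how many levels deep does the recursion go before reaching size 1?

For divide and conquer with division factor 2:

Problem sizes at each level:
Level 0: 8192
Level 1: 4096
Level 2: 2048
Level 3: 1024
Level 4: 512
Level 5: 256
Level 6: 128
Level 7: 64
Level 8: 32
Level 9: 16
Level 10: 8
Level 11: 4
Level 12: 2
Level 13: 1

The root is level 0 and the size-1 base case is level 13 (the tree spans levels 0 through 13, i.e. 14 levels counting the root), so the depth is the number of divisions: log_2(8192) = 13

The recursion tree depth is log_2(8192) = 13. At each level, the problem size is divided by 2, so it takes 13 divisions to reduce to a base case of size 1. The algorithm makes 2 recursive calls at each level.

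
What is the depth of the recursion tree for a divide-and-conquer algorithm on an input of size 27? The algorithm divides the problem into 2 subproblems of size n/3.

For divide and conquer with division factor 3:

Problem sizes at each level:
Level 0: 27
Level 1: 9
Level 2: 3
Level 3: 1

The root is level 0 and the size-1 base case is level 3 (the tree spans levels 0 through 3, i.e. 4 levels counting the root), so the depth is the number of divisions: log_3(27) = 3

The recursion tree depth is log_3(27) = 3. At each level, the problem size is divided by 3, so it takes 3 divisions to reduce to a base case of size 1. The algorithm makes 2 recursive calls at each level.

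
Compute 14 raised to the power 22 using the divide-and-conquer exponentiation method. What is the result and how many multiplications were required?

Computing 14^22 by squaring (build up from 14^1; each line after the first costs one multiplication):

14^1 = 14
14^2 = (14^1)^2 = 14^2 = 196
14^4 = (14^2)^2 = 196^2 = 38416
14^5 = 14 * 14^4 = 14 * 38416 = 537824
14^10 = (14^5)^2 = 537824^2 = 289254654976
14^11 = 14 * 14^10 = 14 * 289254654976 = 4049565169664
14^22 = (14^11)^2 = 4049565169664^2 = 16398978063355821105872896

Result: 16398978063355821105872896
Multiplications needed: 6 (6 lines after 14^1)

14^22 = 16398978063355821105872896. Using exponentiation by squaring, this requires 6 multiplications. The key idea: if the exponent is even, square the half-power; if odd, multiply by the base once.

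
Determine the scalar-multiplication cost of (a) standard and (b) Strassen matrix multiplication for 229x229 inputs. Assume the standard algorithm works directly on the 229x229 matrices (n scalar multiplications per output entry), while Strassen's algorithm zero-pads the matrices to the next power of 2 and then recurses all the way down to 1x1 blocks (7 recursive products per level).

Matrix multiplication for 229x229 matrices:

Strassen's algorithm requires power-of-2 dimensions. Pad 229x229 to 256x256 (next power of 2).

Standard algorithm: 229^3 = 12008989 multiplications
Strassen's algorithm: 7^(log2(256)) = 7^8 = 5764801 multiplications
Savings: 12008989 - 5764801 = 6244188 multiplications

Standard: 12008989 multiplications (229^3). Strassen: 5764801 multiplications (7^8, after padding to 256x256). Strassen reduces 8 recursive multiplications to 7 at each level.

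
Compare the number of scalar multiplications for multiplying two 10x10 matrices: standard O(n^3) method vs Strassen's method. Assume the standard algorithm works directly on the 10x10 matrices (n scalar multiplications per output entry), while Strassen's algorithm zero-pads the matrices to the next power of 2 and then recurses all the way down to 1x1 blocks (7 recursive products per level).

Matrix multiplication for 10x10 matrices:

Strassen's algorithm requires power-of-2 dimensions. Pad 10x10 to 16x16 (next power of 2).

Standard algorithm: 10^3 = 1000 multiplications
Strassen's algorithm: 7^(log2(16)) = 7^4 = 2401 multiplications
Difference: 1000 - 2401 = -1401 (Strassen uses MORE here due to padding overhead — for small or just-over-power-of-2 n, padding can outweigh the per-level savings)

Standard: 1000 multiplications (10^3). Strassen: 2401 multiplications (7^4, after padding to 16x16). Strassen reduces 8 recursive multiplications to 7 at each level.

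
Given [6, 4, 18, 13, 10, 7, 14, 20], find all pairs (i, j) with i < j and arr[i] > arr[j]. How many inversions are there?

Finding inversions in [6, 4, 18, 13, 10, 7, 14, 20]:

(0, 1): arr[0]=6 > arr[1]=4
(2, 3): arr[2]=18 > arr[3]=13
(2, 4): arr[2]=18 > arr[4]=10
(2, 5): arr[2]=18 > arr[5]=7
(2, 6): arr[2]=18 > arr[6]=14
(3, 4): arr[3]=13 > arr[4]=10
(3, 5): arr[3]=13 > arr[5]=7
(4, 5): arr[4]=10 > arr[5]=7

Total inversions: 8

The array has 8 inversion(s): (0,1), (2,3), (2,4), (2,5), (2,6), (3,4), (3,5), (4,5). Each pair (i,j) satisfies i < j and arr[i] > arr[j].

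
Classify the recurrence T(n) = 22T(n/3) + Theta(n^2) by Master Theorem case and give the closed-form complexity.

Master Theorem for T(n) = 22T(n/3) + O(n^2):

a = 22, b = 3, c = 2
log_b(a) = log_3(22) = 2.8136

Case 1: c = 2 < log_3(22) = 2.8136
T(n) = O(n^(log_3 22))

For T(n) = 22T(n/3) + O(n^2): log_3(22) = 2.8136. This is Case 1 of the Master Theorem (c < log_b(a), work dominated by leaves), giving O(n^(log_3 22)).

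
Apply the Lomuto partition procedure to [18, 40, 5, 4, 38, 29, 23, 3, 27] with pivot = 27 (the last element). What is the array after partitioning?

Lomuto partition with pivot = 27:

Initial array: [18, 40, 5, 4, 38, 29, 23, 3, 27]

arr[0]=18 <= 27: swap with position 0, array becomes [18, 40, 5, 4, 38, 29, 23, 3, 27]
arr[1]=40 > 27: no swap
arr[2]=5 <= 27: swap with position 1, array becomes [18, 5, 40, 4, 38, 29, 23, 3, 27]
arr[3]=4 <= 27: swap with position 2, array becomes [18, 5, 4, 40, 38, 29, 23, 3, 27]
arr[4]=38 > 27: no swap
arr[5]=29 > 27: no swap
arr[6]=23 <= 27: swap with position 3, array becomes [18, 5, 4, 23, 38, 29, 40, 3, 27]
arr[7]=3 <= 27: swap with position 4, array becomes [18, 5, 4, 23, 3, 29, 40, 38, 27]

Place pivot at position 5: [18, 5, 4, 23, 3, 27, 40, 38, 29]
Pivot position: 5

After partitioning with pivot 27, the array becomes [18, 5, 4, 23, 3, 27, 40, 38, 29]. The pivot is placed at index 5. All elements to the left of the pivot are <= 27, and all elements to the right are > 27.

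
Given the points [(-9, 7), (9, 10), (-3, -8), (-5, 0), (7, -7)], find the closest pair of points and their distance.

Computing all pairwise distances among 5 points:

d((-9, 7), (9, 10)) = 18.2483
d((-9, 7), (-3, -8)) = 16.1555
d((-9, 7), (-5, 0)) = 8.0623 <-- minimum
d((-9, 7), (7, -7)) = 21.2603
d((9, 10), (-3, -8)) = 21.6333
d((9, 10), (-5, 0)) = 17.2047
d((9, 10), (7, -7)) = 17.1172
d((-3, -8), (-5, 0)) = 8.2462
d((-3, -8), (7, -7)) = 10.0499
d((-5, 0), (7, -7)) = 13.8924

Closest pair: (-9, 7) and (-5, 0) with distance 8.0623

The closest pair is (-9, 7) and (-5, 0) with Euclidean distance 8.0623. For 5 points, brute-force pairwise comparison is shown above. For large n, the divide-and-conquer algorithm (sort by x, recurse on halves, check the dividing strip) achieves O(n log n).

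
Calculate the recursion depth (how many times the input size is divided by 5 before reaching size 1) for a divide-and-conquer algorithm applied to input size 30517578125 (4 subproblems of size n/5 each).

For divide and conquer with division factor 5:

Problem sizes at each level:
Level 0: 30517578125
Level 1: 6103515625
Level 2: 1220703125
Level 3: 244140625
Level 4: 48828125
Level 5: 9765625
Level 6: 1953125
Level 7: 390625
Level 8: 78125
Level 9: 15625
Level 10: 3125
Level 11: 625
Level 12: 125
Level 13: 25
Level 14: 5
Level 15: 1

The root is level 0 and the size-1 base case is level 15 (the tree spans levels 0 through 15, i.e. 16 levels counting the root), so the depth is the number of divisions: log_5(30517578125) = 15

The recursion tree depth is log_5(30517578125) = 15. At each level, the problem size is divided by 5, so it takes 15 divisions to reduce to a base case of size 1. The algorithm makes 4 recursive calls at each level.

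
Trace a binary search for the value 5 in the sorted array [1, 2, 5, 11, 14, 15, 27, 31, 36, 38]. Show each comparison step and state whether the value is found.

Binary search for 5 in [1, 2, 5, 11, 14, 15, 27, 31, 36, 38]:

lo=0, hi=9, mid=4, arr[mid]=14 -> 14 > 5, search left half
lo=0, hi=3, mid=1, arr[mid]=2 -> 2 < 5, search right half
lo=2, hi=3, mid=2, arr[mid]=5 -> Found target at index 2!

Binary search finds 5 at index 2 after 3 comparisons. The search repeatedly halves the search space by comparing with the middle element.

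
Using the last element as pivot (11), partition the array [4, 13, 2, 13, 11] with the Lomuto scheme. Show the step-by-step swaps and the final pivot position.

Lomuto partition with pivot = 11:

Initial array: [4, 13, 2, 13, 11]

arr[0]=4 <= 11: swap with position 0, array becomes [4, 13, 2, 13, 11]
arr[1]=13 > 11: no swap
arr[2]=2 <= 11: swap with position 1, array becomes [4, 2, 13, 13, 11]
arr[3]=13 > 11: no swap

Place pivot at position 2: [4, 2, 11, 13, 13]
Pivot position: 2

After partitioning with pivot 11, the array becomes [4, 2, 11, 13, 13]. The pivot is placed at index 2. All elements to the left of the pivot are <= 11, and all elements to the right are > 11.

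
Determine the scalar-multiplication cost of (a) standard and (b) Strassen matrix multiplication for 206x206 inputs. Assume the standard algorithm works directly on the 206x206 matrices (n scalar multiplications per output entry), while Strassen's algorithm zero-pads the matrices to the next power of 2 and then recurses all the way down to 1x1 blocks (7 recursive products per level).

Matrix multiplication for 206x206 matrices:

Strassen's algorithm requires power-of-2 dimensions. Pad 206x206 to 256x256 (next power of 2).

Standard algorithm: 206^3 = 8741816 multiplications
Strassen's algorithm: 7^(log2(256)) = 7^8 = 5764801 multiplications
Savings: 8741816 - 5764801 = 2977015 multiplications

Standard: 8741816 multiplications (206^3). Strassen: 5764801 multiplications (7^8, after padding to 256x256). Strassen reduces 8 recursive multiplications to 7 at each level.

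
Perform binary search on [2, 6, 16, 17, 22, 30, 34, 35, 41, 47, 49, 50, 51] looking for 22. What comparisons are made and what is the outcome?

Binary search for 22 in [2, 6, 16, 17, 22, 30, 34, 35, 41, 47, 49, 50, 51]:

lo=0, hi=12, mid=6, arr[mid]=34 -> 34 > 22, search left half
lo=0, hi=5, mid=2, arr[mid]=16 -> 16 < 22, search right half
lo=3, hi=5, mid=4, arr[mid]=22 -> Found target at index 4!

Binary search finds 22 at index 4 after 3 comparisons. The search repeatedly halves the search space by comparing with the middle element.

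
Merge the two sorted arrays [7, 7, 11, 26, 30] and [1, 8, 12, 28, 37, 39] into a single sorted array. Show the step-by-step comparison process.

Merging process:

Compare 7 vs 1: take 1 from right. Merged: [1]
Compare 7 vs 8: take 7 from left. Merged: [1, 7]
Compare 7 vs 8: take 7 from left. Merged: [1, 7, 7]
Compare 11 vs 8: take 8 from right. Merged: [1, 7, 7, 8]
Compare 11 vs 12: take 11 from left. Merged: [1, 7, 7, 8, 11]
Compare 26 vs 12: take 12 from right. Merged: [1, 7, 7, 8, 11, 12]
Compare 26 vs 28: take 26 from left. Merged: [1, 7, 7, 8, 11, 12, 26]
Compare 30 vs 28: take 28 from right. Merged: [1, 7, 7, 8, 11, 12, 26, 28]
Compare 30 vs 37: take 30 from left. Merged: [1, 7, 7, 8, 11, 12, 26, 28, 30]
Append remaining from right: [37, 39]. Merged: [1, 7, 7, 8, 11, 12, 26, 28, 30, 37, 39]

Final merged array: [1, 7, 7, 8, 11, 12, 26, 28, 30, 37, 39]
Total comparisons: 9

The merged array is [1, 7, 7, 8, 11, 12, 26, 28, 30, 37, 39], requiring 9 comparisons. The merge step runs in O(n) time where n is the total number of elements.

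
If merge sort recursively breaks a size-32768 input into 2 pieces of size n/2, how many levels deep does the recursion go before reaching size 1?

For divide and conquer with division factor 2:

Problem sizes at each level:
Level 0: 32768
Level 1: 16384
Level 2: 8192
Level 3: 4096
Level 4: 2048
Level 5: 1024
Level 6: 512
Level 7: 256
Level 8: 128
Level 9: 64
Level 10: 32
Level 11: 16
Level 12: 8
Level 13: 4
Level 14: 2
Level 15: 1

The root is level 0 and the size-1 base case is level 15 (the tree spans levels 0 through 15, i.e. 16 levels counting the root), so the depth is the number of divisions: log_2(32768) = 15

The recursion tree depth is log_2(32768) = 15. At each level, the problem size is divided by 2, so it takes 15 divisions to reduce to a base case of size 1. The algorithm makes 2 recursive calls at each level.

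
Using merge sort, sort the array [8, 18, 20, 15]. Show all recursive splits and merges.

Merge sort trace:

Split: [8, 18, 20, 15] -> [8, 18] and [20, 15]
  Split: [8, 18] -> [8] and [18]
  Merge: [8] + [18] -> [8, 18]
  Split: [20, 15] -> [20] and [15]
  Merge: [20] + [15] -> [15, 20]
Merge: [8, 18] + [15, 20] -> [8, 15, 18, 20]

Final sorted array: [8, 15, 18, 20]

The merge sort proceeds by recursively splitting the array and merging sorted halves.
After all merges, the sorted array is [8, 15, 18, 20].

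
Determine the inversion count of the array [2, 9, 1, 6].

Finding inversions in [2, 9, 1, 6]:

(0, 2): arr[0]=2 > arr[2]=1
(1, 2): arr[1]=9 > arr[2]=1
(1, 3): arr[1]=9 > arr[3]=6

Total inversions: 3

The array has 3 inversion(s): (0,2), (1,2), (1,3). Each pair (i,j) satisfies i < j and arr[i] > arr[j].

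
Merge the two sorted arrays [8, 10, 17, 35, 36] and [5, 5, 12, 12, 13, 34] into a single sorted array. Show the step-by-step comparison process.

Merging process:

Compare 8 vs 5: take 5 from right. Merged: [5]
Compare 8 vs 5: take 5 from right. Merged: [5, 5]
Compare 8 vs 12: take 8 from left. Merged: [5, 5, 8]
Compare 10 vs 12: take 10 from left. Merged: [5, 5, 8, 10]
Compare 17 vs 12: take 12 from right. Merged: [5, 5, 8, 10, 12]
Compare 17 vs 12: take 12 from right. Merged: [5, 5, 8, 10, 12, 12]
Compare 17 vs 13: take 13 from right. Merged: [5, 5, 8, 10, 12, 12, 13]
Compare 17 vs 34: take 17 from left. Merged: [5, 5, 8, 10, 12, 12, 13, 17]
Compare 35 vs 34: take 34 from right. Merged: [5, 5, 8, 10, 12, 12, 13, 17, 34]
Append remaining from left: [35, 36]. Merged: [5, 5, 8, 10, 12, 12, 13, 17, 34, 35, 36]

Final merged array: [5, 5, 8, 10, 12, 12, 13, 17, 34, 35, 36]
Total comparisons: 9

The merged array is [5, 5, 8, 10, 12, 12, 13, 17, 34, 35, 36], requiring 9 comparisons. The merge step runs in O(n) time where n is the total number of elements.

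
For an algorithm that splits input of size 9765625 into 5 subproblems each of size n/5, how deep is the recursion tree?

For divide and conquer with division factor 5:

Problem sizes at each level:
Level 0: 9765625
Level 1: 1953125
Level 2: 390625
Level 3: 78125
Level 4: 15625
Level 5: 3125
Level 6: 625
Level 7: 125
Level 8: 25
Level 9: 5
Level 10: 1

The root is level 0 and the size-1 base case is level 10 (the tree spans levels 0 through 10, i.e. 11 levels counting the root), so the depth is the number of divisions: log_5(9765625) = 10

The recursion tree depth is log_5(9765625) = 10. At each level, the problem size is divided by 5, so it takes 10 divisions to reduce to a base case of size 1. The algorithm makes 5 recursive calls at each level.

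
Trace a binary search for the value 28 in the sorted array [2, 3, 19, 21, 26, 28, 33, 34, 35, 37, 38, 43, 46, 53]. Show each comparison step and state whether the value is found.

Binary search for 28 in [2, 3, 19, 21, 26, 28, 33, 34, 35, 37, 38, 43, 46, 53]:

lo=0, hi=13, mid=6, arr[mid]=33 -> 33 > 28, search left half
lo=0, hi=5, mid=2, arr[mid]=19 -> 19 < 28, search right half
lo=3, hi=5, mid=4, arr[mid]=26 -> 26 < 28, search right half
lo=5, hi=5, mid=5, arr[mid]=28 -> Found target at index 5!

Binary search finds 28 at index 5 after 4 comparisons. The search repeatedly halves the search space by comparing with the middle element.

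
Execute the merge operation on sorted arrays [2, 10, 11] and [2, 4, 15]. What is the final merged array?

Merging process:

Compare 2 vs 2: take 2 from left. Merged: [2]
Compare 10 vs 2: take 2 from right. Merged: [2, 2]
Compare 10 vs 4: take 4 from right. Merged: [2, 2, 4]
Compare 10 vs 15: take 10 from left. Merged: [2, 2, 4, 10]
Compare 11 vs 15: take 11 from left. Merged: [2, 2, 4, 10, 11]
Append remaining from right: [15]. Merged: [2, 2, 4, 10, 11, 15]

Final merged array: [2, 2, 4, 10, 11, 15]
Total comparisons: 5

The merged array is [2, 2, 4, 10, 11, 15], requiring 5 comparisons. The merge step runs in O(n) time where n is the total number of elements.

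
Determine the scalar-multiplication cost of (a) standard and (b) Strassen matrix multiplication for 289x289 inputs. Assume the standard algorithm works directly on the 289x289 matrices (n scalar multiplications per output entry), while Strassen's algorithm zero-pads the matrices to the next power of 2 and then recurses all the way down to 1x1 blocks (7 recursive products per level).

Matrix multiplication for 289x289 matrices:

Strassen's algorithm requires power-of-2 dimensions. Pad 289x289 to 512x512 (next power of 2).

Standard algorithm: 289^3 = 24137569 multiplications
Strassen's algorithm: 7^(log2(512)) = 7^9 = 40353607 multiplications
Difference: 24137569 - 40353607 = -16216038 (Strassen uses MORE here due to padding overhead — for small or just-over-power-of-2 n, padding can outweigh the per-level savings)

Standard: 24137569 multiplications (289^3). Strassen: 40353607 multiplications (7^9, after padding to 512x512). Strassen reduces 8 recursive multiplications to 7 at each level.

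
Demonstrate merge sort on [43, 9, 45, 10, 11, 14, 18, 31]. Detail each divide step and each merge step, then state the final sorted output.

Merge sort trace:

Split: [43, 9, 45, 10, 11, 14, 18, 31] -> [43, 9, 45, 10] and [11, 14, 18, 31]
  Split: [43, 9, 45, 10] -> [43, 9] and [45, 10]
    Split: [43, 9] -> [43] and [9]
    Merge: [43] + [9] -> [9, 43]
    Split: [45, 10] -> [45] and [10]
    Merge: [45] + [10] -> [10, 45]
  Merge: [9, 43] + [10, 45] -> [9, 10, 43, 45]
  Split: [11, 14, 18, 31] -> [11, 14] and [18, 31]
    Split: [11, 14] -> [11] and [14]
    Merge: [11] + [14] -> [11, 14]
    Split: [18, 31] -> [18] and [31]
    Merge: [18] + [31] -> [18, 31]
  Merge: [11, 14] + [18, 31] -> [11, 14, 18, 31]
Merge: [9, 10, 43, 45] + [11, 14, 18, 31] -> [9, 10, 11, 14, 18, 31, 43, 45]

Final sorted array: [9, 10, 11, 14, 18, 31, 43, 45]

The merge sort proceeds by recursively splitting the array and merging sorted halves.
After all merges, the sorted array is [9, 10, 11, 14, 18, 31, 43, 45].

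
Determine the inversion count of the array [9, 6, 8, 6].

Finding inversions in [9, 6, 8, 6]:

(0, 1): arr[0]=9 > arr[1]=6
(0, 2): arr[0]=9 > arr[2]=8
(0, 3): arr[0]=9 > arr[3]=6
(2, 3): arr[2]=8 > arr[3]=6

Total inversions: 4

The array has 4 inversion(s): (0,1), (0,2), (0,3), (2,3). Each pair (i,j) satisfies i < j and arr[i] > arr[j].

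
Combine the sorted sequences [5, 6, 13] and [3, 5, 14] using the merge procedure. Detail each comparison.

Merging process:

Compare 5 vs 3: take 3 from right. Merged: [3]
Compare 5 vs 5: take 5 from left. Merged: [3, 5]
Compare 6 vs 5: take 5 from right. Merged: [3, 5, 5]
Compare 6 vs 14: take 6 from left. Merged: [3, 5, 5, 6]
Compare 13 vs 14: take 13 from left. Merged: [3, 5, 5, 6, 13]
Append remaining from right: [14]. Merged: [3, 5, 5, 6, 13, 14]

Final merged array: [3, 5, 5, 6, 13, 14]
Total comparisons: 5

The merged array is [3, 5, 5, 6, 13, 14], requiring 5 comparisons. The merge step runs in O(n) time where n is the total number of elements.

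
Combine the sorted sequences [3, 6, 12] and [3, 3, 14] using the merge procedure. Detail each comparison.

Merging process:

Compare 3 vs 3: take 3 from left. Merged: [3]
Compare 6 vs 3: take 3 from right. Merged: [3, 3]
Compare 6 vs 3: take 3 from right. Merged: [3, 3, 3]
Compare 6 vs 14: take 6 from left. Merged: [3, 3, 3, 6]
Compare 12 vs 14: take 12 from left. Merged: [3, 3, 3, 6, 12]
Append remaining from right: [14]. Merged: [3, 3, 3, 6, 12, 14]

Final merged array: [3, 3, 3, 6, 12, 14]
Total comparisons: 5

The merged array is [3, 3, 3, 6, 12, 14], requiring 5 comparisons. The merge step runs in O(n) time where n is the total number of elements.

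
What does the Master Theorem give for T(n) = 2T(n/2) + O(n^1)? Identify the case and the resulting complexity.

Master Theorem for T(n) = 2T(n/2) + O(n^1):

a = 2, b = 2, c = 1
log_b(a) = log_2(2) = 1.0000

Case 2: c = 1 = log_2(2) = 1.0000
T(n) = O(n^1 log n) = O(n log n)

For T(n) = 2T(n/2) + O(n^1): log_2(2) = 1.0000. This is Case 2 of the Master Theorem (c = log_b(a), equal work at all levels), giving O(n log n).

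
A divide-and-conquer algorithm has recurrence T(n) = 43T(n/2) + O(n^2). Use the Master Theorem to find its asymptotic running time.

Master Theorem for T(n) = 43T(n/2) + O(n^2):

a = 43, b = 2, c = 2
log_b(a) = log_2(43) = 5.4263

Case 1: c = 2 < log_2(43) = 5.4263
T(n) = O(n^(log_2 43))

For T(n) = 43T(n/2) + O(n^2): log_2(43) = 5.4263. This is Case 1 of the Master Theorem (c < log_b(a), work dominated by leaves), giving O(n^(log_2 43)).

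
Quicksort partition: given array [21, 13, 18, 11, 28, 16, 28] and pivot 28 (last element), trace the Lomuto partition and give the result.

Lomuto partition with pivot = 28:

Initial array: [21, 13, 18, 11, 28, 16, 28]

arr[0]=21 <= 28: swap with position 0, array becomes [21, 13, 18, 11, 28, 16, 28]
arr[1]=13 <= 28: swap with position 1, array becomes [21, 13, 18, 11, 28, 16, 28]
arr[2]=18 <= 28: swap with position 2, array becomes [21, 13, 18, 11, 28, 16, 28]
arr[3]=11 <= 28: swap with position 3, array becomes [21, 13, 18, 11, 28, 16, 28]
arr[4]=28 <= 28: swap with position 4, array becomes [21, 13, 18, 11, 28, 16, 28]
arr[5]=16 <= 28: swap with position 5, array becomes [21, 13, 18, 11, 28, 16, 28]

Place pivot at position 6: [21, 13, 18, 11, 28, 16, 28]
Pivot position: 6

After partitioning with pivot 28, the array becomes [21, 13, 18, 11, 28, 16, 28]. The pivot is placed at index 6. All elements to the left of the pivot are <= 28, and all elements to the right are > 28.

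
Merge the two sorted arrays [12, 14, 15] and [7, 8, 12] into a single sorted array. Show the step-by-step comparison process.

Merging process:

Compare 12 vs 7: take 7 from right. Merged: [7]
Compare 12 vs 8: take 8 from right. Merged: [7, 8]
Compare 12 vs 12: take 12 from left. Merged: [7, 8, 12]
Compare 14 vs 12: take 12 from right. Merged: [7, 8, 12, 12]
Append remaining from left: [14, 15]. Merged: [7, 8, 12, 12, 14, 15]

Final merged array: [7, 8, 12, 12, 14, 15]
Total comparisons: 4

The merged array is [7, 8, 12, 12, 14, 15], requiring 4 comparisons. The merge step runs in O(n) time where n is the total number of elements.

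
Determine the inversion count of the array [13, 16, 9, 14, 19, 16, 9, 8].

Finding inversions in [13, 16, 9, 14, 19, 16, 9, 8]:

(0, 2): arr[0]=13 > arr[2]=9
(0, 6): arr[0]=13 > arr[6]=9
(0, 7): arr[0]=13 > arr[7]=8
(1, 2): arr[1]=16 > arr[2]=9
(1, 3): arr[1]=16 > arr[3]=14
(1, 6): arr[1]=16 > arr[6]=9
(1, 7): arr[1]=16 > arr[7]=8
(2, 7): arr[2]=9 > arr[7]=8
(3, 6): arr[3]=14 > arr[6]=9
(3, 7): arr[3]=14 > arr[7]=8
(4, 5): arr[4]=19 > arr[5]=16
(4, 6): arr[4]=19 > arr[6]=9
(4, 7): arr[4]=19 > arr[7]=8
(5, 6): arr[5]=16 > arr[6]=9
(5, 7): arr[5]=16 > arr[7]=8
(6, 7): arr[6]=9 > arr[7]=8

Total inversions: 16

The array has 16 inversion(s): (0,2), (0,6), (0,7), (1,2), (1,3), (1,6), (1,7), (2,7), (3,6), (3,7), (4,5), (4,6), (4,7), (5,6), (5,7), (6,7). Each pair (i,j) satisfies i < j and arr[i] > arr[j].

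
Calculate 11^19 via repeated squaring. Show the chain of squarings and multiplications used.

Computing 11^19 by squaring (build up from 11^1; each line after the first costs one multiplication):

11^1 = 11
11^2 = (11^1)^2 = 11^2 = 121
11^4 = (11^2)^2 = 121^2 = 14641
11^8 = (11^4)^2 = 14641^2 = 214358881
11^9 = 11 * 11^8 = 11 * 214358881 = 2357947691
11^18 = (11^9)^2 = 2357947691^2 = 5559917313492231481
11^19 = 11 * 11^18 = 11 * 5559917313492231481 = 61159090448414546291

Result: 61159090448414546291
Multiplications needed: 6 (6 lines after 11^1)

11^19 = 61159090448414546291. Using exponentiation by squaring, this requires 6 multiplications. The key idea: if the exponent is even, square the half-power; if odd, multiply by the base once.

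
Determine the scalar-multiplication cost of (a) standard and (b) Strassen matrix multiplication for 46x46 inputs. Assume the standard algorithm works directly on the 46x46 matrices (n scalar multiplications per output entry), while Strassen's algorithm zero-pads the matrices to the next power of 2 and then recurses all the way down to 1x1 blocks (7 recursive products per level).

Matrix multiplication for 46x46 matrices:

Strassen's algorithm requires power-of-2 dimensions. Pad 46x46 to 64x64 (next power of 2).

Standard algorithm: 46^3 = 97336 multiplications
Strassen's algorithm: 7^(log2(64)) = 7^6 = 117649 multiplications
Difference: 97336 - 117649 = -20313 (Strassen uses MORE here due to padding overhead — for small or just-over-power-of-2 n, padding can outweigh the per-level savings)

Standard: 97336 multiplications (46^3). Strassen: 117649 multiplications (7^6, after padding to 64x64). Strassen reduces 8 recursive multiplications to 7 at each level.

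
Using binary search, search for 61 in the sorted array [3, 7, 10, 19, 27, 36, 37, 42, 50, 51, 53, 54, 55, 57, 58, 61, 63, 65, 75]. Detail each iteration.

Binary search for 61 in [3, 7, 10, 19, 27, 36, 37, 42, 50, 51, 53, 54, 55, 57, 58, 61, 63, 65, 75]:

lo=0, hi=18, mid=9, arr[mid]=51 -> 51 < 61, search right half
lo=10, hi=18, mid=14, arr[mid]=58 -> 58 < 61, search right half
lo=15, hi=18, mid=16, arr[mid]=63 -> 63 > 61, search left half
lo=15, hi=15, mid=15, arr[mid]=61 -> Found target at index 15!

Binary search finds 61 at index 15 after 4 comparisons. The search repeatedly halves the search space by comparing with the middle element.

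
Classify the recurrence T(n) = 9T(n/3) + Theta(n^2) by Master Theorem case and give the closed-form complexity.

Master Theorem for T(n) = 9T(n/3) + O(n^2):

a = 9, b = 3, c = 2
log_b(a) = log_3(9) = 2.0000

Case 2: c = 2 = log_3(9) = 2.0000
T(n) = O(n^2 log n) = O(n^2 log n)

For T(n) = 9T(n/3) + O(n^2): log_3(9) = 2.0000. This is Case 2 of the Master Theorem (c = log_b(a), equal work at all levels), giving O(n^2 log n).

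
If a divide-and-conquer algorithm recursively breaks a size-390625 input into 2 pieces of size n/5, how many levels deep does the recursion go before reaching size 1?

For divide and conquer with division factor 5:

Problem sizes at each level:
Level 0: 390625
Level 1: 78125
Level 2: 15625
Level 3: 3125
Level 4: 625
Level 5: 125
Level 6: 25
Level 7: 5
Level 8: 1

The root is level 0 and the size-1 base case is level 8 (the tree spans levels 0 through 8, i.e. 9 levels counting the root), so the depth is the number of divisions: log_5(390625) = 8

The recursion tree depth is log_5(390625) = 8. At each level, the problem size is divided by 5, so it takes 8 divisions to reduce to a base case of size 1. The algorithm makes 2 recursive calls at each level.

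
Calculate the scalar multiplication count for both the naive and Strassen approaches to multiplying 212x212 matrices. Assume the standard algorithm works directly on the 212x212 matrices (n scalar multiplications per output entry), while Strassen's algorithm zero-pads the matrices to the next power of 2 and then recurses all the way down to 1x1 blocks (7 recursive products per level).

Matrix multiplication for 212x212 matrices:

Strassen's algorithm requires power-of-2 dimensions. Pad 212x212 to 256x256 (next power of 2).

Standard algorithm: 212^3 = 9528128 multiplications
Strassen's algorithm: 7^(log2(256)) = 7^8 = 5764801 multiplications
Savings: 9528128 - 5764801 = 3763327 multiplications

Standard: 9528128 multiplications (212^3). Strassen: 5764801 multiplications (7^8, after padding to 256x256). Strassen reduces 8 recursive multiplications to 7 at each level.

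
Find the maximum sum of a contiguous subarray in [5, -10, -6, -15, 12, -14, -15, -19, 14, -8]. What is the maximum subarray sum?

Using Kadane's algorithm on [5, -10, -6, -15, 12, -14, -15, -19, 14, -8]:

Scanning through the array:
Position 1 (value -10): max_ending_here = -5, max_so_far = 5
Position 2 (value -6): max_ending_here = -6, max_so_far = 5
Position 3 (value -15): max_ending_here = -15, max_so_far = 5
Position 4 (value 12): max_ending_here = 12, max_so_far = 12
Position 5 (value -14): max_ending_here = -2, max_so_far = 12
Position 6 (value -15): max_ending_here = -15, max_so_far = 12
Position 7 (value -19): max_ending_here = -19, max_so_far = 12
Position 8 (value 14): max_ending_here = 14, max_so_far = 14
Position 9 (value -8): max_ending_here = 6, max_so_far = 14

Maximum subarray: [14]
Maximum sum: 14

The maximum subarray is [14] with sum 14. This subarray runs from index 8 to index 8.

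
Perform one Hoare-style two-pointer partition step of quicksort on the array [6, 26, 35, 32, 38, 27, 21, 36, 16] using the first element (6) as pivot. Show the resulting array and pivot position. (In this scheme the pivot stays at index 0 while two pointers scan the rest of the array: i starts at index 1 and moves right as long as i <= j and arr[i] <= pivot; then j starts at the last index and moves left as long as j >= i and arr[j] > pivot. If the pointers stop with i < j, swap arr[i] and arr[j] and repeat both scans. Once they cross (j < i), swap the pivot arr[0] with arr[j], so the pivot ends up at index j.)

Hoare-style two-pointer partition with pivot = 6:

Initial array: [6, 26, 35, 32, 38, 27, 21, 36, 16]

Pointers start at i = 1, j = 8.
i ends at 1, j ends at 0: the pointers have crossed (j < i), so scanning stops.

j = 0, so swapping arr[0] with arr[j] leaves the pivot at position 0: [6, 26, 35, 32, 38, 27, 21, 36, 16]
Pivot position: 0

After partitioning with pivot 6, the array becomes [6, 26, 35, 32, 38, 27, 21, 36, 16]. The pivot is placed at index 0. All elements to the left of the pivot are <= 6, and all elements to the right are > 6.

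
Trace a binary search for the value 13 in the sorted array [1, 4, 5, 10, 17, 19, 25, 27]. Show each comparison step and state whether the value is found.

Binary search for 13 in [1, 4, 5, 10, 17, 19, 25, 27]:

lo=0, hi=7, mid=3, arr[mid]=10 -> 10 < 13, search right half
lo=4, hi=7, mid=5, arr[mid]=19 -> 19 > 13, search left half
lo=4, hi=4, mid=4, arr[mid]=17 -> 17 > 13, search left half
lo=4 > hi=3, target 13 not found

Binary search determines that 13 is not in the array after 3 comparisons. The search space was exhausted without finding the target.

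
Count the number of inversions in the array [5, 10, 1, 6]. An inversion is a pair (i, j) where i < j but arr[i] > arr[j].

Finding inversions in [5, 10, 1, 6]:

(0, 2): arr[0]=5 > arr[2]=1
(1, 2): arr[1]=10 > arr[2]=1
(1, 3): arr[1]=10 > arr[3]=6

Total inversions: 3

The array has 3 inversion(s): (0,2), (1,2), (1,3). Each pair (i,j) satisfies i < j and arr[i] > arr[j].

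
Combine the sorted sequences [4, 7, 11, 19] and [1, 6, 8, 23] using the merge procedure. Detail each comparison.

Merging process:

Compare 4 vs 1: take 1 from right. Merged: [1]
Compare 4 vs 6: take 4 from left. Merged: [1, 4]
Compare 7 vs 6: take 6 from right. Merged: [1, 4, 6]
Compare 7 vs 8: take 7 from left. Merged: [1, 4, 6, 7]
Compare 11 vs 8: take 8 from right. Merged: [1, 4, 6, 7, 8]
Compare 11 vs 23: take 11 from left. Merged: [1, 4, 6, 7, 8, 11]
Compare 19 vs 23: take 19 from left. Merged: [1, 4, 6, 7, 8, 11, 19]
Append remaining from right: [23]. Merged: [1, 4, 6, 7, 8, 11, 19, 23]

Final merged array: [1, 4, 6, 7, 8, 11, 19, 23]
Total comparisons: 7

The merged array is [1, 4, 6, 7, 8, 11, 19, 23], requiring 7 comparisons. The merge step runs in O(n) time where n is the total number of elements.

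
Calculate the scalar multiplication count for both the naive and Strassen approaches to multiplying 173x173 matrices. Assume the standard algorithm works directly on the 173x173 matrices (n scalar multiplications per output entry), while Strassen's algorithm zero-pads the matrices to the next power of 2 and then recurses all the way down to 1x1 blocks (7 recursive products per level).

Matrix multiplication for 173x173 matrices:

Strassen's algorithm requires power-of-2 dimensions. Pad 173x173 to 256x256 (next power of 2).

Standard algorithm: 173^3 = 5177717 multiplications
Strassen's algorithm: 7^(log2(256)) = 7^8 = 5764801 multiplications
Difference: 5177717 - 5764801 = -587084 (Strassen uses MORE here due to padding overhead — for small or just-over-power-of-2 n, padding can outweigh the per-level savings)

Standard: 5177717 multiplications (173^3). Strassen: 5764801 multiplications (7^8, after padding to 256x256). Strassen reduces 8 recursive multiplications to 7 at each level.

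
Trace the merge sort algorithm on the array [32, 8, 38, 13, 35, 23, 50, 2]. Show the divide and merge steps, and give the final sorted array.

Merge sort trace:

Split: [32, 8, 38, 13, 35, 23, 50, 2] -> [32, 8, 38, 13] and [35, 23, 50, 2]
  Split: [32, 8, 38, 13] -> [32, 8] and [38, 13]
    Split: [32, 8] -> [32] and [8]
    Merge: [32] + [8] -> [8, 32]
    Split: [38, 13] -> [38] and [13]
    Merge: [38] + [13] -> [13, 38]
  Merge: [8, 32] + [13, 38] -> [8, 13, 32, 38]
  Split: [35, 23, 50, 2] -> [35, 23] and [50, 2]
    Split: [35, 23] -> [35] and [23]
    Merge: [35] + [23] -> [23, 35]
    Split: [50, 2] -> [50] and [2]
    Merge: [50] + [2] -> [2, 50]
  Merge: [23, 35] + [2, 50] -> [2, 23, 35, 50]
Merge: [8, 13, 32, 38] + [2, 23, 35, 50] -> [2, 8, 13, 23, 32, 35, 38, 50]

Final sorted array: [2, 8, 13, 23, 32, 35, 38, 50]

The merge sort proceeds by recursively splitting the array and merging sorted halves.
After all merges, the sorted array is [2, 8, 13, 23, 32, 35, 38, 50].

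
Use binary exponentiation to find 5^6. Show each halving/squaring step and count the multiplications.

Computing 5^6 by squaring (build up from 5^1; each line after the first costs one multiplication):

5^1 = 5
5^2 = (5^1)^2 = 5^2 = 25
5^3 = 5 * 5^2 = 5 * 25 = 125
5^6 = (5^3)^2 = 125^2 = 15625

Result: 15625
Multiplications needed: 3 (3 lines after 5^1)

5^6 = 15625. Using exponentiation by squaring, this requires 3 multiplications. The key idea: if the exponent is even, square the half-power; if odd, multiply by the base once.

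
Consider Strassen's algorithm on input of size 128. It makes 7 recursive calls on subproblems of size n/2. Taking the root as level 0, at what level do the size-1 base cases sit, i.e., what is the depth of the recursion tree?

For divide and conquer with division factor 2:

Problem sizes at each level:
Level 0: 128
Level 1: 64
Level 2: 32
Level 3: 16
Level 4: 8
Level 5: 4
Level 6: 2
Level 7: 1

The root is level 0 and the size-1 base case is level 7 (the tree spans levels 0 through 7, i.e. 8 levels counting the root), so the depth is the number of divisions: log_2(128) = 7

The recursion tree depth is log_2(128) = 7. At each level, the problem size is divided by 2, so it takes 7 divisions to reduce to a base case of size 1. The algorithm makes 7 recursive calls at each level.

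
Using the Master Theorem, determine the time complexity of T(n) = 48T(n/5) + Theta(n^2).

Master Theorem for T(n) = 48T(n/5) + O(n^2):

a = 48, b = 5, c = 2
log_b(a) = log_5(48) = 2.4053

Case 1: c = 2 < log_5(48) = 2.4053
T(n) = O(n^(log_5 48))

For T(n) = 48T(n/5) + O(n^2): log_5(48) = 2.4053. This is Case 1 of the Master Theorem (c < log_b(a), work dominated by leaves), giving O(n^(log_5 48)).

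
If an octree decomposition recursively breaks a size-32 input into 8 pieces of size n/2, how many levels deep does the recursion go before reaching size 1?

For divide and conquer with division factor 2:

Problem sizes at each level:
Level 0: 32
Level 1: 16
Level 2: 8
Level 3: 4
Level 4: 2
Level 5: 1

The root is level 0 and the size-1 base case is level 5 (the tree spans levels 0 through 5, i.e. 6 levels counting the root), so the depth is the number of divisions: log_2(32) = 5

The recursion tree depth is log_2(32) = 5. At each level, the problem size is divided by 2, so it takes 5 divisions to reduce to a base case of size 1. The algorithm makes 8 recursive calls at each level.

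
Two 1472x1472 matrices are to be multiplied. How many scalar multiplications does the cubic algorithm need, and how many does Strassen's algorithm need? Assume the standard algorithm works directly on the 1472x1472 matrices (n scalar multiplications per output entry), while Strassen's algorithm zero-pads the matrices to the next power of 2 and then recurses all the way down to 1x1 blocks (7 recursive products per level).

Matrix multiplication for 1472x1472 matrices:

Strassen's algorithm requires power-of-2 dimensions. Pad 1472x1472 to 2048x2048 (next power of 2).

Standard algorithm: 1472^3 = 3189506048 multiplications
Strassen's algorithm: 7^(log2(2048)) = 7^11 = 1977326743 multiplications
Savings: 3189506048 - 1977326743 = 1212179305 multiplications

Standard: 3189506048 multiplications (1472^3). Strassen: 1977326743 multiplications (7^11, after padding to 2048x2048). Strassen reduces 8 recursive multiplications to 7 at each level.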